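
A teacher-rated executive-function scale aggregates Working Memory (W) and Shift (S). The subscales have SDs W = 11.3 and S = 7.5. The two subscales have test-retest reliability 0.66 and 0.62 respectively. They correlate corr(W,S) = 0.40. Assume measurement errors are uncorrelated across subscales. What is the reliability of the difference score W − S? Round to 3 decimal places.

Var(W−S) = 11.3² + 7.5² − 2·11.3·7.5·0.40 = 183.94 − 67.8 = 116.14.
Because errors are independent across components, Cov(Tᵢ,Tⱼ) = Cov(Xᵢ,Xⱼ); the off-diagonal part of the true-score variance is the same as above.
True-score variance = [11.3²·0.66 + 7.5²·0.62] − 67.8 = 119.15 − 67.8 = 51.3504.
Reliability = 51.3504 / 116.14 = 0.442.

0.442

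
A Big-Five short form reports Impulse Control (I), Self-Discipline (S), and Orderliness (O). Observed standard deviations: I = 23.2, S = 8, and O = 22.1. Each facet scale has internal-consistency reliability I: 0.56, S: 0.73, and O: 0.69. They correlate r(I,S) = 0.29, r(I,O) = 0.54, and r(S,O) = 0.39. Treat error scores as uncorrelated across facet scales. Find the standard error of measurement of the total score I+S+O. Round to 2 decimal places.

20.14

Var(total) = 1090.65 + 799.29 = 1889.94.
True-score variance = 685.137 + 799.29 = 1484.43, so reliability = 0.7854.
Error variance = 1889.94 − 1484.43 = 405.513; SEM = √405.513 = 20.14.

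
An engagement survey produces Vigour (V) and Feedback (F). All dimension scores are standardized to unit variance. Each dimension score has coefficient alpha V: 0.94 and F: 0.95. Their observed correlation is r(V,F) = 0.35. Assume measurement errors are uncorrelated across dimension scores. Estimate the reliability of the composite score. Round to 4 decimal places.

Var(V+F) = 2 + 2·[0.35] = 2 + 0.7 = 2.7.
Because errors are independent across components, Cov(Tᵢ,Tⱼ) = Cov(Xᵢ,Xⱼ); the off-diagonal part of the true-score variance is the same as above.
True-score variance = [0.94 + 0.95] + 0.7 = 1.89 + 0.7 = 2.59.
Reliability = 2.59 / 2.7 = 0.9593.

0.9593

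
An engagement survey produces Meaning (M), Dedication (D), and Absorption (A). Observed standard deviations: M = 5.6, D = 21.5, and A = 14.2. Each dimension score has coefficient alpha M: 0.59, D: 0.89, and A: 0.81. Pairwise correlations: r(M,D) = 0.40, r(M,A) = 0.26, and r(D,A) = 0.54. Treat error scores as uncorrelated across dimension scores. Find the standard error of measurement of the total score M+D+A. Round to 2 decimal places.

Var(total) = 695.25 + 467.394 = 1162.64.
True-score variance = 593.233 + 467.394 = 1060.63, so reliability = 0.9123.
Error variance = 1162.64 − 1060.63 = 102.017; SEM = √102.017 = 10.10.

10.10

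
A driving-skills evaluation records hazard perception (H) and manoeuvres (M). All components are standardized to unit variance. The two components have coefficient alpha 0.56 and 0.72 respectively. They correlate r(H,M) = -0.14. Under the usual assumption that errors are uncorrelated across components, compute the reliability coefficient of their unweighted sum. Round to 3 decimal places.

0.581

Var(H+M) = 2 + 2·[(-0.14)] = 2 − 0.28 = 1.72.
Under uncorrelated errors the observed covariances equal the true-score covariances, so only the own-variance terms attenuate.
True-score variance = [0.56 + 0.72] − 0.28 = 1.28 − 0.28 = 1.
Reliability = 1 / 1.72 = 0.581.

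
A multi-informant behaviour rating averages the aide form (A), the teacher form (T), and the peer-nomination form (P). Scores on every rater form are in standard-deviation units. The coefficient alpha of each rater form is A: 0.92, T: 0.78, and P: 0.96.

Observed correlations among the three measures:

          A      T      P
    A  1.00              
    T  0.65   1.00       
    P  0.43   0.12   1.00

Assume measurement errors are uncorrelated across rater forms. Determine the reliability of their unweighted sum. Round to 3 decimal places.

0.937

Var(A+T+P) = 3 + 2·[0.65 + 0.43 + 0.12] = 3 + 2.4 = 5.4.
With uncorrelated errors the cross-covariances are all true-score covariance, so they carry over unchanged; only the diagonal terms shrink to ρᵢσᵢ².
True-score variance = [0.92 + 0.78 + 0.96] + 2.4 = 2.66 + 2.4 = 5.06.
Reliability = 5.06 / 5.4 = 0.937.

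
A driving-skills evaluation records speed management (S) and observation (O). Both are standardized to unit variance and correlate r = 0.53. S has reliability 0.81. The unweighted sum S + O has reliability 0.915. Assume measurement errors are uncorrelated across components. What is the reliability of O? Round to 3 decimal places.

0.930

Var(S+O) = 2 + 2·0.53 = 3.060.
True-score variance = ρ_S + ρ_O + 2·0.53, so 0.915 = (0.81 + ρ_O + 1.06) / 3.060.
ρ_O = 0.915·3.060 − 0.81 − 1.06 = 0.930.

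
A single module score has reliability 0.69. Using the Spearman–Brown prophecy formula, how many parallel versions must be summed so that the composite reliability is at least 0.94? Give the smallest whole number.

k ≥ ρ*(1−ρ₁)/(ρ₁(1−ρ*)) = 0.94·0.31 / (0.69·0.06) = 7.039.
Smallest integer k = 8.

8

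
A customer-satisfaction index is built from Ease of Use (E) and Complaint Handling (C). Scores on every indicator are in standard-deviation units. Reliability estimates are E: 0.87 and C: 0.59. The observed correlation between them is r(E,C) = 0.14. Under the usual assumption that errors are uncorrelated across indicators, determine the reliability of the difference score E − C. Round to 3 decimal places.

0.686

Var(E−C) = 1 + 1 − 2·0.14 = 2 − 0.28 = 1.72.
With uncorrelated errors the cross-covariances are all true-score covariance, so they carry over unchanged; only the diagonal terms shrink to ρᵢσᵢ².
True-score variance = [0.87 + 0.59] − 0.28 = 1.46 − 0.28 = 1.18.
Reliability = 1.18 / 1.72 = 0.686.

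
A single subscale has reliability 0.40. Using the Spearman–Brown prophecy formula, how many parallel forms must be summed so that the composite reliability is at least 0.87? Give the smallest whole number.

11

k ≥ ρ*(1−ρ₁)/(ρ₁(1−ρ*)) = 0.87·0.60 / (0.40·0.13) = 10.038.
Smallest integer k = 11.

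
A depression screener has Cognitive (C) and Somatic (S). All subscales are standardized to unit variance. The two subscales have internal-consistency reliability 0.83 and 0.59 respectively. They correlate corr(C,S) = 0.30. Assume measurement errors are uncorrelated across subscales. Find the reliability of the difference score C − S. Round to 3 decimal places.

Var(C−S) = 1 + 1 − 2·0.30 = 2 − 0.6 = 1.4.
Under uncorrelated errors the observed covariances equal the true-score covariances, so only the own-variance terms attenuate.
True-score variance = [0.83 + 0.59] − 0.6 = 1.42 − 0.6 = 0.82.
Reliability = 0.82 / 1.4 = 0.586.

0.586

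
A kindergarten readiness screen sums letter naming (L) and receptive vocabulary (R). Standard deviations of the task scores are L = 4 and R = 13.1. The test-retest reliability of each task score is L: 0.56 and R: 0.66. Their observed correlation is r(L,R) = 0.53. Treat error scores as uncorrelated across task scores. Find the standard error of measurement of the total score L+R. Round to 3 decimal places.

8.086

Var(total) = 187.61 + 55.544 = 243.154.
True-score variance = 122.223 + 55.544 = 177.767, so reliability = 0.7311.
Error variance = 243.154 − 177.767 = 65.3874; SEM = √65.3874 = 8.086.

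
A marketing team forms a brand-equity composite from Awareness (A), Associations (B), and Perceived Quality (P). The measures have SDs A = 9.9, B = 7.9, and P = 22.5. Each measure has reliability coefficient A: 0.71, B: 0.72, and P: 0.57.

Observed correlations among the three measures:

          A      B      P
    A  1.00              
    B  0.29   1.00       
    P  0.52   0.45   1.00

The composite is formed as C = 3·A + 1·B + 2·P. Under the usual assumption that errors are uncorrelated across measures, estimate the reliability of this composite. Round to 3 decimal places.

Var(C) = 3²·9.9² + 7.9² + 2²·22.5² + 2·[3·9.9·7.9·0.29 + 6·9.9·22.5·0.52 + 2·7.9·22.5·0.45] = 2969.5 + 1846 = 4815.5.
Because errors are independent across components, Cov(Tᵢ,Tⱼ) = Cov(Xᵢ,Xⱼ); the off-diagonal part of the true-score variance is the same as above.
True-score variance = [3²·9.9²·0.71 + 7.9²·0.72 + 2²·22.5²·0.57] + 1846 = 1825.47 + 1846 = 3671.46.
Reliability = 3671.46 / 4815.5 = 0.762.

0.762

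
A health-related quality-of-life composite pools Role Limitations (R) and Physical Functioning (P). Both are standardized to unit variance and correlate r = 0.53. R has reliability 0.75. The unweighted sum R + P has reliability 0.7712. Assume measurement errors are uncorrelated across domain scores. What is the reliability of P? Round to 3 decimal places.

0.550

Var(R+P) = 2 + 2·0.53 = 3.060.
True-score variance = ρ_R + ρ_P + 2·0.53, so 0.7712 = (0.75 + ρ_P + 1.06) / 3.060.
ρ_P = 0.7712·3.060 − 0.75 − 1.06 = 0.550.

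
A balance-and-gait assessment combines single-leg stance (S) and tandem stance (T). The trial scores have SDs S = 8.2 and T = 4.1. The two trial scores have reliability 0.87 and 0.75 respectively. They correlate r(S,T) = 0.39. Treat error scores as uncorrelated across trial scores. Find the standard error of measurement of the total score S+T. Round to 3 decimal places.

3.598

Var(total) = 84.05 + 26.2236 = 110.274.
True-score variance = 71.1063 + 26.2236 = 97.3299, so reliability = 0.8826.
Error variance = 110.274 − 97.3299 = 12.9437; SEM = √12.9437 = 3.598.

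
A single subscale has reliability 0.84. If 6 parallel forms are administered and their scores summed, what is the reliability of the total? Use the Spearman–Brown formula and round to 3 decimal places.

ρ_k = kρ / (1 + (k−1)ρ) = 6·0.84 / (1 + 5·0.84) = 5.040 / 5.200 = 0.969.

0.969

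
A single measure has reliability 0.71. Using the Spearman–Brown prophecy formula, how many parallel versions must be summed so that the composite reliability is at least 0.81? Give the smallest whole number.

2

k ≥ ρ*(1−ρ₁)/(ρ₁(1−ρ*)) = 0.81·0.29 / (0.71·0.19) = 1.741.
Smallest integer k = 2.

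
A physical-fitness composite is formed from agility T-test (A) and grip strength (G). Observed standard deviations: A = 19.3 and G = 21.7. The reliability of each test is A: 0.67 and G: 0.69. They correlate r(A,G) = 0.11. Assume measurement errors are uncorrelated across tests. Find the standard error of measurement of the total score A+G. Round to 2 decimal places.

Var(total) = 843.38 + 92.1382 = 935.518.
True-score variance = 574.482 + 92.1382 = 666.621, so reliability = 0.7126.
Error variance = 935.518 − 666.621 = 268.898; SEM = √268.898 = 16.40.

16.40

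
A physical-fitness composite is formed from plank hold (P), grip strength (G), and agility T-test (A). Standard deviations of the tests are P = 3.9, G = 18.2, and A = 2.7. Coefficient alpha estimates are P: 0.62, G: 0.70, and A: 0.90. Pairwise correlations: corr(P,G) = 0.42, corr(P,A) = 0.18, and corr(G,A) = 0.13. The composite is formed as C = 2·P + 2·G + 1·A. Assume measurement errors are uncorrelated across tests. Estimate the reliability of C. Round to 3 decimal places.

0.747

Var(C) = 2²·3.9² + 2²·18.2² + 2.7² + 2·[4·3.9·18.2·0.42 + 2·3.9·2.7·0.18 + 2·18.2·2.7·0.13] = 1393.09 + 271.627 = 1664.72.
Under uncorrelated errors the observed covariances equal the true-score covariances, so only the own-variance terms attenuate.
True-score variance = [2²·3.9²·0.62 + 2²·18.2²·0.70 + 2.7²·0.90] + 271.627 = 971.754 + 271.627 = 1243.38.
Reliability = 1243.38 / 1664.72 = 0.747.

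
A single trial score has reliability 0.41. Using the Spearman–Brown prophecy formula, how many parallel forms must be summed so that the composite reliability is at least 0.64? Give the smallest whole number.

3

k ≥ ρ*(1−ρ₁)/(ρ₁(1−ρ*)) = 0.64·0.59 / (0.41·0.36) = 2.558.
Smallest integer k = 3.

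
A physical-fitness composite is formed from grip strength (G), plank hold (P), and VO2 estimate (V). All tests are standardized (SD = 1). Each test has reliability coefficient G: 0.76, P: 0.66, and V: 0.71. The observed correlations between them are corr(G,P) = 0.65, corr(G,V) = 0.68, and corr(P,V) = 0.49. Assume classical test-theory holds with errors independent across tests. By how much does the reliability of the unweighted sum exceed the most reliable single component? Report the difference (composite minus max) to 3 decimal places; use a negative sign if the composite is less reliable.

Var(sum) = 3 + 3.64 = 6.64; true-score variance = 2.13 + 3.64 = 5.77; composite reliability = 0.8690.
Max component reliability = 0.7600.
Difference = 0.8690 − 0.7600 = 0.109.

0.109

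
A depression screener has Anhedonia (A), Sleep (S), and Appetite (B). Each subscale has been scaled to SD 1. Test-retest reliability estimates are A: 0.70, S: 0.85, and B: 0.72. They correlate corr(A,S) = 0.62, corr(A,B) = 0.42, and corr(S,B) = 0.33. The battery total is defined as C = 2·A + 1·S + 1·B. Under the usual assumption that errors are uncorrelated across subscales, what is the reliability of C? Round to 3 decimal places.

Var(C) = 2² + 1 + 1 + 2·[2·0.62 + 2·0.42 + 0.33] = 6 + 4.82 = 10.82.
Because errors are independent across components, Cov(Tᵢ,Tⱼ) = Cov(Xᵢ,Xⱼ); the off-diagonal part of the true-score variance is the same as above.
True-score variance = [2²·0.70 + 0.85 + 0.72] + 4.82 = 4.37 + 4.82 = 9.19.
Reliability = 9.19 / 10.82 = 0.849.

0.849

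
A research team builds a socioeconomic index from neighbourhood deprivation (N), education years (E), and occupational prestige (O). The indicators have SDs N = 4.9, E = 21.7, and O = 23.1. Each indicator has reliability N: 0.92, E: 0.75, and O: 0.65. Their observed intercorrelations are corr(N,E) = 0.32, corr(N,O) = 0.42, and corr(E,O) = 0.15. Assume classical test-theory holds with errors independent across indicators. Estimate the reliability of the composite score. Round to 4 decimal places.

0.7717

Var(N+E+O) = 4.9² + 21.7² + 23.1² + 2·[4.9·21.7·0.32 + 4.9·23.1·0.42 + 21.7·23.1·0.15] = 1028.51 + 313.512 = 1342.02.
Because errors are independent across components, Cov(Tᵢ,Tⱼ) = Cov(Xᵢ,Xⱼ); the off-diagonal part of the true-score variance is the same as above.
True-score variance = [4.9²·0.92 + 21.7²·0.75 + 23.1²·0.65] + 313.512 = 722.103 + 313.512 = 1035.62.
Reliability = 1035.62 / 1342.02 = 0.7717.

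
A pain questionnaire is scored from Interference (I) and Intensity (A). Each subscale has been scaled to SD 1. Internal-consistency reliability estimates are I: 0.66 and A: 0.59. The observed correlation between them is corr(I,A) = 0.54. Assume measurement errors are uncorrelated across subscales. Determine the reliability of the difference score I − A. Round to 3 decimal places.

0.185

Var(I−A) = 1 + 1 − 2·0.54 = 2 − 1.08 = 0.92.
Because errors are independent across components, Cov(Tᵢ,Tⱼ) = Cov(Xᵢ,Xⱼ); the off-diagonal part of the true-score variance is the same as above.
True-score variance = [0.66 + 0.59] − 1.08 = 1.25 − 1.08 = 0.17.
Reliability = 0.17 / 0.92 = 0.185.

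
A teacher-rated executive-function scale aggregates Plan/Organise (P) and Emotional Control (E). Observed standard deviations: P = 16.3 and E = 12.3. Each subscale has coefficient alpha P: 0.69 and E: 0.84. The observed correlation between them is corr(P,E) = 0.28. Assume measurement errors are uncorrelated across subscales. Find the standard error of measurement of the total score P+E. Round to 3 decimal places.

Var(total) = 416.98 + 112.274 = 529.254.
True-score variance = 310.41 + 112.274 = 422.684, so reliability = 0.7986.
Error variance = 529.254 − 422.684 = 106.57; SEM = √106.57 = 10.323.

10.323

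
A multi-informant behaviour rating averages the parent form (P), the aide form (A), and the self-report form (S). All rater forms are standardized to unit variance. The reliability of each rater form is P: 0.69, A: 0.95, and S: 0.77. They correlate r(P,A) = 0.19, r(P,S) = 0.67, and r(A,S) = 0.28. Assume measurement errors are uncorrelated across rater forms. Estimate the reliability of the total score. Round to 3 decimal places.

Var(P+A+S) = 3 + 2·[0.19 + 0.67 + 0.28] = 3 + 2.28 = 5.28.
With uncorrelated errors the cross-covariances are all true-score covariance, so they carry over unchanged; only the diagonal terms shrink to ρᵢσᵢ².
True-score variance = [0.69 + 0.95 + 0.77] + 2.28 = 2.41 + 2.28 = 4.69.
Reliability = 4.69 / 5.28 = 0.888.

0.888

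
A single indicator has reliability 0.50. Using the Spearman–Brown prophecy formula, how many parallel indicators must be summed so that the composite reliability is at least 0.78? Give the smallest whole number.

4

k ≥ ρ*(1−ρ₁)/(ρ₁(1−ρ*)) = 0.78·0.50 / (0.50·0.22) = 3.545.
Smallest integer k = 4.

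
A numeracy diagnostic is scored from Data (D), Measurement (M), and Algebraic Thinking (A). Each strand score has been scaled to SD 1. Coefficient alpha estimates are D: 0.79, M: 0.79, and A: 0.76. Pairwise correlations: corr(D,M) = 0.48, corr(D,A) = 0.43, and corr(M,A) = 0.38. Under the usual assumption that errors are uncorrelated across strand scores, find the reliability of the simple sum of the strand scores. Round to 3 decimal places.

Var(D+M+A) = 3 + 2·[0.48 + 0.43 + 0.38] = 3 + 2.58 = 5.58.
Because errors are independent across components, Cov(Tᵢ,Tⱼ) = Cov(Xᵢ,Xⱼ); the off-diagonal part of the true-score variance is the same as above.
True-score variance = [0.79 + 0.79 + 0.76] + 2.58 = 2.34 + 2.58 = 4.92.
Reliability = 4.92 / 5.58 = 0.882.

0.882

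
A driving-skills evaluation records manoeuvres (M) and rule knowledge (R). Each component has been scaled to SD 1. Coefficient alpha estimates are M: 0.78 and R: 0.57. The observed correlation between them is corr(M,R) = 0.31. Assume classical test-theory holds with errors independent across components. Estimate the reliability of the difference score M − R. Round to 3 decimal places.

Var(M−R) = 1 + 1 − 2·0.31 = 2 − 0.62 = 1.38.
Under uncorrelated errors the observed covariances equal the true-score covariances, so only the own-variance terms attenuate.
True-score variance = [0.78 + 0.57] − 0.62 = 1.35 − 0.62 = 0.73.
Reliability = 0.73 / 1.38 = 0.529.

0.529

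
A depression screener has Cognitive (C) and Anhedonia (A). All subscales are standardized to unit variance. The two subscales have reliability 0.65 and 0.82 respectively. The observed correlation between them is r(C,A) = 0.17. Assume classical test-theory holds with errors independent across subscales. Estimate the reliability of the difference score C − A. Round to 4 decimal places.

0.6807

Var(C−A) = 1 + 1 − 2·0.17 = 2 − 0.34 = 1.66.
With uncorrelated errors the cross-covariances are all true-score covariance, so they carry over unchanged; only the diagonal terms shrink to ρᵢσᵢ².
True-score variance = [0.65 + 0.82] − 0.34 = 1.47 − 0.34 = 1.13.
Reliability = 1.13 / 1.66 = 0.6807.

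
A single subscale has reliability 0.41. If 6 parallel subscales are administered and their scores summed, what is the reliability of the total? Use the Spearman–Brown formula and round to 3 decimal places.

ρ_k = kρ / (1 + (k−1)ρ) = 6·0.41 / (1 + 5·0.41) = 2.460 / 3.050 = 0.807.

0.807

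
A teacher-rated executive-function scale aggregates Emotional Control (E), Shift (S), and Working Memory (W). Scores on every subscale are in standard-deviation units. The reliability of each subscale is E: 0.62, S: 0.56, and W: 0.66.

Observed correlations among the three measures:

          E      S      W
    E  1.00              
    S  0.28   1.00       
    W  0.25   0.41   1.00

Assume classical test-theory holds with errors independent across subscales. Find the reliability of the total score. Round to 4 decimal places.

0.7623

Var(E+S+W) = 3 + 2·[0.28 + 0.25 + 0.41] = 3 + 1.88 = 4.88.
With uncorrelated errors the cross-covariances are all true-score covariance, so they carry over unchanged; only the diagonal terms shrink to ρᵢσᵢ².
True-score variance = [0.62 + 0.56 + 0.66] + 1.88 = 1.84 + 1.88 = 3.72.
Reliability = 3.72 / 4.88 = 0.7623.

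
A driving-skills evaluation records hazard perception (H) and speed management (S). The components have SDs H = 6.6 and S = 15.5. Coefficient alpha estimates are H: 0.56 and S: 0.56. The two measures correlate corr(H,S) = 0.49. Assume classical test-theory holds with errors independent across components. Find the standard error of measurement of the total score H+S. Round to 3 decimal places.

Var(total) = 283.81 + 100.254 = 384.064.
True-score variance = 158.934 + 100.254 = 259.188, so reliability = 0.6749.
Error variance = 384.064 − 259.188 = 124.876; SEM = √124.876 = 11.175.

11.175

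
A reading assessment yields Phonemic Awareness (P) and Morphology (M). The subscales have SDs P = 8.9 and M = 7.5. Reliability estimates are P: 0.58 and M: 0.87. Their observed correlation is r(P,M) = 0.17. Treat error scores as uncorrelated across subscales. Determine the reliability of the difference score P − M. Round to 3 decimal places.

0.640

Var(P−M) = 8.9² + 7.5² − 2·8.9·7.5·0.17 = 135.46 − 22.695 = 112.765.
With uncorrelated errors the cross-covariances are all true-score covariance, so they carry over unchanged; only the diagonal terms shrink to ρᵢσᵢ².
True-score variance = [8.9²·0.58 + 7.5²·0.87] − 22.695 = 94.8793 − 22.695 = 72.1843.
Reliability = 72.1843 / 112.765 = 0.640.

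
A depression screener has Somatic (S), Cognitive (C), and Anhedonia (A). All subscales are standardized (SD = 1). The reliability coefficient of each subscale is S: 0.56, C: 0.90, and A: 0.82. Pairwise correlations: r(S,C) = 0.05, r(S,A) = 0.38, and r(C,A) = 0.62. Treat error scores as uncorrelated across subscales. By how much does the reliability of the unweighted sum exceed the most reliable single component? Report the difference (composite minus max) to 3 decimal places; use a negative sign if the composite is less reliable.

Var(sum) = 3 + 2.1 = 5.1; true-score variance = 2.28 + 2.1 = 4.38; composite reliability = 0.8588.
Max component reliability = 0.9000.
Difference = 0.8588 − 0.9000 = -0.041.

-0.041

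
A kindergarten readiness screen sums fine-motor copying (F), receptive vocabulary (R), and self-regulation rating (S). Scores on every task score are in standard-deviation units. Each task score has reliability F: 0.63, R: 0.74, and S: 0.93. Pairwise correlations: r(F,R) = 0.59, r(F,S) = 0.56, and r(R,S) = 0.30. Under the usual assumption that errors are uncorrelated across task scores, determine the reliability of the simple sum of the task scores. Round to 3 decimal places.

Var(F+R+S) = 3 + 2·[0.59 + 0.56 + 0.30] = 3 + 2.9 = 5.9.
Because errors are independent across components, Cov(Tᵢ,Tⱼ) = Cov(Xᵢ,Xⱼ); the off-diagonal part of the true-score variance is the same as above.
True-score variance = [0.63 + 0.74 + 0.93] + 2.9 = 2.3 + 2.9 = 5.2.
Reliability = 5.2 / 5.9 = 0.881.

0.881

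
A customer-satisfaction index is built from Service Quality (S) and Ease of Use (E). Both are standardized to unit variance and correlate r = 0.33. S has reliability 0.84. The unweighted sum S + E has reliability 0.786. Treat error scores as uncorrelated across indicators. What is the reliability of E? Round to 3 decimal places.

0.591

Var(S+E) = 2 + 2·0.33 = 2.660.
True-score variance = ρ_S + ρ_E + 2·0.33, so 0.786 = (0.84 + ρ_E + 0.66) / 2.660.
ρ_E = 0.786·2.660 − 0.84 − 0.66 = 0.591.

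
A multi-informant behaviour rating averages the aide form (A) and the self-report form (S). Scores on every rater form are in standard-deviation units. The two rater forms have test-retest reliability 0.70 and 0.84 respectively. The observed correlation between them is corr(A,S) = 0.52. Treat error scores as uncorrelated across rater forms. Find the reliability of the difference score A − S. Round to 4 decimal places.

0.5208

Var(A−S) = 1 + 1 − 2·0.52 = 2 − 1.04 = 0.96.
With uncorrelated errors the cross-covariances are all true-score covariance, so they carry over unchanged; only the diagonal terms shrink to ρᵢσᵢ².
True-score variance = [0.70 + 0.84] − 1.04 = 1.54 − 1.04 = 0.5.
Reliability = 0.5 / 0.96 = 0.5208.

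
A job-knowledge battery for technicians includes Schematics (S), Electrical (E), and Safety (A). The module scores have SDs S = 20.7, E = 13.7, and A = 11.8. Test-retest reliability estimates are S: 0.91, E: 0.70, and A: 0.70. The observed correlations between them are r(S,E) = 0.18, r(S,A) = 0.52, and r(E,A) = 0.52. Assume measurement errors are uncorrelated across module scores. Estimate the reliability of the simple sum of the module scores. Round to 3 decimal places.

Var(S+E+A) = 20.7² + 13.7² + 11.8² + 2·[20.7·13.7·0.18 + 20.7·11.8·0.52 + 13.7·11.8·0.52] = 755.42 + 524.249 = 1279.67.
Under uncorrelated errors the observed covariances equal the true-score covariances, so only the own-variance terms attenuate.
True-score variance = [20.7²·0.91 + 13.7²·0.70 + 11.8²·0.70] + 524.249 = 618.777 + 524.249 = 1143.03.
Reliability = 1143.03 / 1279.67 = 0.893.

0.893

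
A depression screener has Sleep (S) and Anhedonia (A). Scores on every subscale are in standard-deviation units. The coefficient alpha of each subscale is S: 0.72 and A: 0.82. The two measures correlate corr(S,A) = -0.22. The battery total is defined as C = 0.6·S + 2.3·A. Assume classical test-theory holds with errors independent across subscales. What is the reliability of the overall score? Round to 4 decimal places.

Var(C) = 0.6² + 2.3² + 2·[1.38·(-0.22)] = 5.65 − 0.6072 = 5.0428.
Because errors are independent across components, Cov(Tᵢ,Tⱼ) = Cov(Xᵢ,Xⱼ); the off-diagonal part of the true-score variance is the same as above.
True-score variance = [0.6²·0.72 + 2.3²·0.82] − 0.6072 = 4.597 − 0.6072 = 3.9898.
Reliability = 3.9898 / 5.0428 = 0.7912.

0.7912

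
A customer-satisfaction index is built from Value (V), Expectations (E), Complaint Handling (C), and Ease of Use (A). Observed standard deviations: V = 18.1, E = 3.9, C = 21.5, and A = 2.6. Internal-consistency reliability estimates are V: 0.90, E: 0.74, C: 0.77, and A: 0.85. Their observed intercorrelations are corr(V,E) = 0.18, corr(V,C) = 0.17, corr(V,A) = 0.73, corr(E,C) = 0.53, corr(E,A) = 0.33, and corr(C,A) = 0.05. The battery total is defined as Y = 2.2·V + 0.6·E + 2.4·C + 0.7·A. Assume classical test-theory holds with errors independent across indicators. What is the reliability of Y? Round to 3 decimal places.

0.852

Var(Y) = 2.2²·18.1² + 0.6²·3.9² + 2.4²·21.5² + 0.7²·2.6² + 2·[1.32·18.1·3.9·0.18 + 5.28·18.1·21.5·0.17 + 1.54·18.1·2.6·0.73 + 1.44·3.9·21.5·0.53 + 0.42·3.9·2.6·0.33 + 1.68·21.5·2.6·0.05] = 4256.98 + 978.147 = 5235.13.
Under uncorrelated errors the observed covariances equal the true-score covariances, so only the own-variance terms attenuate.
True-score variance = [2.2²·18.1²·0.90 + 0.6²·3.9²·0.74 + 2.4²·21.5²·0.77 + 0.7²·2.6²·0.85] + 978.147 = 3484.11 + 978.147 = 4462.25.
Reliability = 4462.25 / 5235.13 = 0.852.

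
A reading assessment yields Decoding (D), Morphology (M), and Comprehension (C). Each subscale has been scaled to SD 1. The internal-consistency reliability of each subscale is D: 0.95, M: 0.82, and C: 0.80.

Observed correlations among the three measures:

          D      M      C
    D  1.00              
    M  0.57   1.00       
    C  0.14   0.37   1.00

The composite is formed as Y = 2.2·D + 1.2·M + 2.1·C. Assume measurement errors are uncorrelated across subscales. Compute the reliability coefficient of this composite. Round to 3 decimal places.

0.918

Var(Y) = 2.2² + 1.2² + 2.1² + 2·[2.64·0.57 + 4.62·0.14 + 2.52·0.37] = 10.69 + 6.168 = 16.858.
Under uncorrelated errors the observed covariances equal the true-score covariances, so only the own-variance terms attenuate.
True-score variance = [2.2²·0.95 + 1.2²·0.82 + 2.1²·0.80] + 6.168 = 9.3068 + 6.168 = 15.4748.
Reliability = 15.4748 / 16.858 = 0.918.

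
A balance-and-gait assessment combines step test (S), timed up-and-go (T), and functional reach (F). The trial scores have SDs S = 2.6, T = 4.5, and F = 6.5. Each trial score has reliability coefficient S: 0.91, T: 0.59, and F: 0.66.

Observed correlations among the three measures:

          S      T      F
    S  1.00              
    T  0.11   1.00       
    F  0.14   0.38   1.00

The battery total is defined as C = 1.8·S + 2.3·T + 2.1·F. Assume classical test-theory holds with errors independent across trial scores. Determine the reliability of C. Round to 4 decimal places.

0.7579

Var(C) = 1.8²·2.6² + 2.3²·4.5² + 2.1²·6.5² + 2·[4.14·2.6·4.5·0.11 + 3.78·2.6·6.5·0.14 + 4.83·4.5·6.5·0.38] = 315.347 + 135.914 = 451.262.
Because errors are independent across components, Cov(Tᵢ,Tⱼ) = Cov(Xᵢ,Xⱼ); the off-diagonal part of the true-score variance is the same as above.
True-score variance = [1.8²·2.6²·0.91 + 2.3²·4.5²·0.59 + 2.1²·6.5²·0.66] + 135.914 = 206.106 + 135.914 = 342.021.
Reliability = 342.021 / 451.262 = 0.7579.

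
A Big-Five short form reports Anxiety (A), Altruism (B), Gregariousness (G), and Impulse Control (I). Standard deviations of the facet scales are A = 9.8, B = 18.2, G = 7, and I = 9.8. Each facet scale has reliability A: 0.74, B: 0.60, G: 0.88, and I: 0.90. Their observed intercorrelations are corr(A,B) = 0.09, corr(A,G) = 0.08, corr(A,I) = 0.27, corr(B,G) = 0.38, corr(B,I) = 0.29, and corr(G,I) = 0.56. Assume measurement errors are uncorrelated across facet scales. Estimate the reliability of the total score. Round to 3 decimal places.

0.817

Var(A+B+G+I) = 9.8² + 18.2² + 7² + 9.8² + 2·[9.8·18.2·0.09 + 9.8·7·0.08 + 9.8·9.8·0.27 + 18.2·7·0.38 + 18.2·9.8·0.29 + 7·9.8·0.56] = 572.32 + 372.047 = 944.367.
With uncorrelated errors the cross-covariances are all true-score covariance, so they carry over unchanged; only the diagonal terms shrink to ρᵢσᵢ².
True-score variance = [9.8²·0.74 + 18.2²·0.60 + 7²·0.88 + 9.8²·0.90] + 372.047 = 399.37 + 372.047 = 771.417.
Reliability = 771.417 / 944.367 = 0.817.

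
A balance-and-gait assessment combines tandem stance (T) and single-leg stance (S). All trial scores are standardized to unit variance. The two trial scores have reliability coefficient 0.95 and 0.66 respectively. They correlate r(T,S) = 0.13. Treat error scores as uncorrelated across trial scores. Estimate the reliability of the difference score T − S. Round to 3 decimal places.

0.776

Var(T−S) = 1 + 1 − 2·0.13 = 2 − 0.26 = 1.74.
With uncorrelated errors the cross-covariances are all true-score covariance, so they carry over unchanged; only the diagonal terms shrink to ρᵢσᵢ².
True-score variance = [0.95 + 0.66] − 0.26 = 1.61 − 0.26 = 1.35.
Reliability = 1.35 / 1.74 = 0.776.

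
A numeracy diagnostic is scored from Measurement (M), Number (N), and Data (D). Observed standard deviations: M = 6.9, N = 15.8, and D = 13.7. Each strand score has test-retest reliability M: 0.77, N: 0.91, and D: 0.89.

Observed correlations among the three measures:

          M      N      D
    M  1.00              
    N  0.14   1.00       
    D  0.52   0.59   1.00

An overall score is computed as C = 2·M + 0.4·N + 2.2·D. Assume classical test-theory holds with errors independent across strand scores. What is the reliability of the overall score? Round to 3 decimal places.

Var(C) = 2²·6.9² + 0.4²·15.8² + 2.2²·13.7² + 2·[0.8·6.9·15.8·0.14 + 4.4·6.9·13.7·0.52 + 0.88·15.8·13.7·0.59] = 1138.8 + 681.762 = 1820.56.
With uncorrelated errors the cross-covariances are all true-score covariance, so they carry over unchanged; only the diagonal terms shrink to ρᵢσᵢ².
True-score variance = [2²·6.9²·0.77 + 0.4²·15.8²·0.91 + 2.2²·13.7²·0.89] + 681.762 = 991.48 + 681.762 = 1673.24.
Reliability = 1673.24 / 1820.56 = 0.919.

0.919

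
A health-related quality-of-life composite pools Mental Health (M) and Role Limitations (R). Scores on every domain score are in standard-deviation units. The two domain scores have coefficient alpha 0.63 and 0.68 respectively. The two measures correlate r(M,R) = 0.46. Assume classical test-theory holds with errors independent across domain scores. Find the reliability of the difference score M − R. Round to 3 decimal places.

Var(M−R) = 1 + 1 − 2·0.46 = 2 − 0.92 = 1.08.
Under uncorrelated errors the observed covariances equal the true-score covariances, so only the own-variance terms attenuate.
True-score variance = [0.63 + 0.68] − 0.92 = 1.31 − 0.92 = 0.39.
Reliability = 0.39 / 1.08 = 0.361.

0.361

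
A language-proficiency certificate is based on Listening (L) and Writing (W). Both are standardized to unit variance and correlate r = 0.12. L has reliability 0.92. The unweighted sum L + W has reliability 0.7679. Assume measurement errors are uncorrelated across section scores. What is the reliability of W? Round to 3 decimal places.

0.560

Var(L+W) = 2 + 2·0.12 = 2.240.
True-score variance = ρ_L + ρ_W + 2·0.12, so 0.7679 = (0.92 + ρ_W + 0.24) / 2.240.
ρ_W = 0.7679·2.240 − 0.92 − 0.24 = 0.560.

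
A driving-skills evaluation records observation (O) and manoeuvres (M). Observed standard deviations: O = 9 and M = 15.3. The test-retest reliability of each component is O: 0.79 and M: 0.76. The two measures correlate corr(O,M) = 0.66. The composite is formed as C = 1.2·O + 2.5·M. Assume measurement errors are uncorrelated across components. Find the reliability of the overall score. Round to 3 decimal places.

0.823

Var(C) = 1.2²·9² + 2.5²·15.3² + 2·[3·9·15.3·0.66] = 1579.7 + 545.292 = 2124.99.
Under uncorrelated errors the observed covariances equal the true-score covariances, so only the own-variance terms attenuate.
True-score variance = [1.2²·9²·0.79 + 2.5²·15.3²·0.76] + 545.292 = 1204.07 + 545.292 = 1749.37.
Reliability = 1749.37 / 2124.99 = 0.823.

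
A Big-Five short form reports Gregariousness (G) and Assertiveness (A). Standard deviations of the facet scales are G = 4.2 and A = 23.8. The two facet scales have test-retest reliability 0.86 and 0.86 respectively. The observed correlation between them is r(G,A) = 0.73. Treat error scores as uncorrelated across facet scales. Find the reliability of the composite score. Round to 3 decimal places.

Var(G+A) = 4.2² + 23.8² + 2·[4.2·23.8·0.73] = 584.08 + 145.942 = 730.022.
Because errors are independent across components, Cov(Tᵢ,Tⱼ) = Cov(Xᵢ,Xⱼ); the off-diagonal part of the true-score variance is the same as above.
True-score variance = [4.2²·0.86 + 23.8²·0.86] + 145.942 = 502.309 + 145.942 = 648.25.
Reliability = 648.25 / 730.022 = 0.888.

0.888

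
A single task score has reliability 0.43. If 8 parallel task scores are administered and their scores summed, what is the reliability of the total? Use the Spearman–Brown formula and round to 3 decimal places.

ρ_k = kρ / (1 + (k−1)ρ) = 8·0.43 / (1 + 7·0.43) = 3.440 / 4.010 = 0.858.

0.858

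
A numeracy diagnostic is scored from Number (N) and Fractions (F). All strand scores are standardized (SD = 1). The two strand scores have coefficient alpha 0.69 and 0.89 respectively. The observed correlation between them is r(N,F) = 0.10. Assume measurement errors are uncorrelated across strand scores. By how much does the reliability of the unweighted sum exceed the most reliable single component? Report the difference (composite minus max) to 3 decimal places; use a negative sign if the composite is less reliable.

-0.081

Var(sum) = 2 + 0.2 = 2.2; true-score variance = 1.58 + 0.2 = 1.78; composite reliability = 0.8091.
Max component reliability = 0.8900.
Difference = 0.8091 − 0.8900 = -0.081.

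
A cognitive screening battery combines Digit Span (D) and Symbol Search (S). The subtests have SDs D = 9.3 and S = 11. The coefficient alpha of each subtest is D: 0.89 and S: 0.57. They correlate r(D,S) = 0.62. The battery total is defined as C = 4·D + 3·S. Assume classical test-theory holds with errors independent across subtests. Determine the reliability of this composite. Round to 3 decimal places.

0.845

Var(C) = 4²·9.3² + 3²·11² + 2·[12·9.3·11·0.62] = 2472.84 + 1522.22 = 3995.06.
With uncorrelated errors the cross-covariances are all true-score covariance, so they carry over unchanged; only the diagonal terms shrink to ρᵢσᵢ².
True-score variance = [4²·9.3²·0.89 + 3²·11²·0.57] + 1522.22 = 1852.35 + 1522.22 = 3374.57.
Reliability = 3374.57 / 3995.06 = 0.845.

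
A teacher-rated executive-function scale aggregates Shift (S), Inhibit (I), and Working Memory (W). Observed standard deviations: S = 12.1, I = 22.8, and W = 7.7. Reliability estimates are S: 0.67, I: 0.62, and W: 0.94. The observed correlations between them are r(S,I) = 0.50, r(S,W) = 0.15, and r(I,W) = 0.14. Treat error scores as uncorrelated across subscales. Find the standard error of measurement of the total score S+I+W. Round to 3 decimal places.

Var(total) = 725.54 + 352.988 = 1078.53.
True-score variance = 476.128 + 352.988 = 829.116, so reliability = 0.7687.
Error variance = 1078.53 − 829.116 = 249.412; SEM = √249.412 = 15.793.

15.793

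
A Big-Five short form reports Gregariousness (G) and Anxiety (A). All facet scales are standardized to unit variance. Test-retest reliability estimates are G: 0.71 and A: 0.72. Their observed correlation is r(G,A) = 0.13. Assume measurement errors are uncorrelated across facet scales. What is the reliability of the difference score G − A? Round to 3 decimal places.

Var(G−A) = 1 + 1 − 2·0.13 = 2 − 0.26 = 1.74.
Under uncorrelated errors the observed covariances equal the true-score covariances, so only the own-variance terms attenuate.
True-score variance = [0.71 + 0.72] − 0.26 = 1.43 − 0.26 = 1.17.
Reliability = 1.17 / 1.74 = 0.672.

0.672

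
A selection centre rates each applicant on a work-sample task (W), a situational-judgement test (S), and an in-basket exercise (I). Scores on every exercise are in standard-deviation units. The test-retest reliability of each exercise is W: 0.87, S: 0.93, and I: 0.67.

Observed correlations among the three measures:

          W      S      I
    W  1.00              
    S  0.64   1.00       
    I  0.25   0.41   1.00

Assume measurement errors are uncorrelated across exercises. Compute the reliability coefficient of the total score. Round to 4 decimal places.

Var(W+S+I) = 3 + 2·[0.64 + 0.25 + 0.41] = 3 + 2.6 = 5.6.
With uncorrelated errors the cross-covariances are all true-score covariance, so they carry over unchanged; only the diagonal terms shrink to ρᵢσᵢ².
True-score variance = [0.87 + 0.93 + 0.67] + 2.6 = 2.47 + 2.6 = 5.07.
Reliability = 5.07 / 5.6 = 0.9054.

0.9054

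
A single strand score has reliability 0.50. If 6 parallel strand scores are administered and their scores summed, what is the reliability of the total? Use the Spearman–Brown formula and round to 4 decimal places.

0.8571

ρ_k = kρ / (1 + (k−1)ρ) = 6·0.50 / (1 + 5·0.50) = 3.000 / 3.500 = 0.8571.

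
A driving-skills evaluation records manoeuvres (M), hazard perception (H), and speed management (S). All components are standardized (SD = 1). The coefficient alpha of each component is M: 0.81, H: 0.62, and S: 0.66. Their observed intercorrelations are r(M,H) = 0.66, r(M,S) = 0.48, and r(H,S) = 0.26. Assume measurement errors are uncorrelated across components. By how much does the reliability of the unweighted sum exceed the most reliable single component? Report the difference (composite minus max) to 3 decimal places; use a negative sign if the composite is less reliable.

0.033

Var(sum) = 3 + 2.8 = 5.8; true-score variance = 2.09 + 2.8 = 4.89; composite reliability = 0.8431.
Max component reliability = 0.8100.
Difference = 0.8431 − 0.8100 = 0.033.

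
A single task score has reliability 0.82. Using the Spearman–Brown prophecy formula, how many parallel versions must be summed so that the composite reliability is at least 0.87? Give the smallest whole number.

k ≥ ρ*(1−ρ₁)/(ρ₁(1−ρ*)) = 0.87·0.18 / (0.82·0.13) = 1.469.
Smallest integer k = 2.

2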